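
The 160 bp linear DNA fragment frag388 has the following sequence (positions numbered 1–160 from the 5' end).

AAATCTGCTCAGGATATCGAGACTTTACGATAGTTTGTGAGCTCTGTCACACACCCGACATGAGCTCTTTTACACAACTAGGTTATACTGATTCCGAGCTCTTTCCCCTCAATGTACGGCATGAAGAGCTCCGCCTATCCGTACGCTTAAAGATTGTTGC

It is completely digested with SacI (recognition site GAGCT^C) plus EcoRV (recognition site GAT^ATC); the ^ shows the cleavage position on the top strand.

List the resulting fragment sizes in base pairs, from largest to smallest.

34, 30, 30, 28, 23, 15 bp

SacI sites (GAGCTC) start at positions 39, 62, 96, 126.
SacI cuts after base 5 of each site (before the last base), so after positions 43, 66, 100, 130.
The EcoRV site (GATATC) starts at position 13.
EcoRV cuts after base 3 of each site, so after position 15.
Combined cut positions: 15, 43, 66, 100, 130.
Linear molecule, 5 cuts → 6 fragments:
  1–15 → 15 bp
  16–43 → 28 bp
  44–66 → 23 bp
  67–100 → 34 bp
  101–130 → 30 bp
  131–160 → 30 bp
Sorted largest to smallest: 34, 30, 30, 28, 23, 15 bp.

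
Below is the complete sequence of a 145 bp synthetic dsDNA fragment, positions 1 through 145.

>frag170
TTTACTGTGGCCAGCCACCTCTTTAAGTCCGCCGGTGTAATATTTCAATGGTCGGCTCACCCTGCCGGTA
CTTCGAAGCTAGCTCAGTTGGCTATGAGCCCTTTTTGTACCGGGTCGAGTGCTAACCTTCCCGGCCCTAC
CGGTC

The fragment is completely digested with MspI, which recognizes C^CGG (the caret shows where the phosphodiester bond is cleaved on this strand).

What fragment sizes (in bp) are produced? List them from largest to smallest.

MspI sites (CCGG) start at positions 32, 65, 110, 131, 140.
MspI cuts after the first base of each site, so after positions 32, 65, 110, 131, 140.
Linear molecule, 5 cuts → 6 fragments:
  1–32 → 32 bp
  33–65 → 33 bp
  66–110 → 45 bp
  111–131 → 21 bp
  132–140 → 9 bp
  141–145 → 5 bp
Sorted largest to smallest: 45, 33, 32, 21, 9, 5 bp.

45, 33, 32, 21, 9, 5 bp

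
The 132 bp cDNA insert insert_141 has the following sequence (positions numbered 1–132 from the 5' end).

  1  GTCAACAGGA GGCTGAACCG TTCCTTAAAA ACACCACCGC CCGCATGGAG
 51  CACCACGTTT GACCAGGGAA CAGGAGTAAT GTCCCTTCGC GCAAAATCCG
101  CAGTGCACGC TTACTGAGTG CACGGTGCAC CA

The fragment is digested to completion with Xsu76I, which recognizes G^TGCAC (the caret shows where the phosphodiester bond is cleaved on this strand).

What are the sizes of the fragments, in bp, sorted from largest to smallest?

103, 15, 7, 7 bp

Xsu76I sites (GTGCAC) start at positions 103, 118, 125.
Xsu76I cuts after the first base of each site, so after positions 103, 118, 125.
Linear molecule, 3 cuts → 4 fragments:
  1–103 → 103 bp
  104–118 → 15 bp
  119–125 → 7 bp
  126–132 → 7 bp
Sorted largest to smallest: 103, 15, 7, 7 bp.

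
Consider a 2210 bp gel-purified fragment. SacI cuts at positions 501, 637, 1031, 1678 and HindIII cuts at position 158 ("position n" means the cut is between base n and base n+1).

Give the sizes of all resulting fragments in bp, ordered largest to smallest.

647, 532, 394, 343, 158, 136 bp

Combined cut positions (sorted): 158, 501, 637, 1031, 1678.
Linear molecule, 5 cuts → 6 fragments:
  158 − 0 = 158 bp
  501 − 158 = 343 bp
  637 − 501 = 136 bp
  1031 − 637 = 394 bp
  1678 − 1031 = 647 bp
  2210 − 1678 = 532 bp
Sorted largest to smallest: 647, 532, 394, 343, 158, 136 bp.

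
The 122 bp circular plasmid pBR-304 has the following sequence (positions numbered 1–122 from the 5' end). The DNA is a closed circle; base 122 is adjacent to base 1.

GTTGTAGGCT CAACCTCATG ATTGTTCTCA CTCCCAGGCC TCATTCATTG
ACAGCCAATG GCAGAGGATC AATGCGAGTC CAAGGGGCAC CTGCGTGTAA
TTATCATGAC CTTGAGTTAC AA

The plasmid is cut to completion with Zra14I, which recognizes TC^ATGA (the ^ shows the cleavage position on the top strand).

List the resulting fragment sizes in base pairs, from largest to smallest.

88, 34 bp

Zra14I sites (TCATGA) start at positions 16, 104.
Zra14I cuts after base 2 of each site, so after positions 17, 105.
Circular molecule, 2 cuts → 2 fragments:
  18–105 → 88 bp
  106–122 then 1–17 → 17 + 17 = 34 bp
Sorted largest to smallest: 88, 34 bp.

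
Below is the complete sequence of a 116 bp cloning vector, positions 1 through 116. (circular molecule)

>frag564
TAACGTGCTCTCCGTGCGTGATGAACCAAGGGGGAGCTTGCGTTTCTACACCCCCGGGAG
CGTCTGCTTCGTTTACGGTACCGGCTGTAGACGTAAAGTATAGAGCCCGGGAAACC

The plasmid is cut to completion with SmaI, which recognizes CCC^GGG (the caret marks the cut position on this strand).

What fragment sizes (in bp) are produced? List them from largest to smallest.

SmaI sites (CCCGGG) start at positions 53, 106.
SmaI cuts after base 3 of each site, so after positions 55, 108.
Circular molecule, 2 cuts → 2 fragments:
  56–108 → 53 bp
  109–116 then 1–55 → 8 + 55 = 63 bp
Sorted largest to smallest: 63, 53 bp.

63, 53 bp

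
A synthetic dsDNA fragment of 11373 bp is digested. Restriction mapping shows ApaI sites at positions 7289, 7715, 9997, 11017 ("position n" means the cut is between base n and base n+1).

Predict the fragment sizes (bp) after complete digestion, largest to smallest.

Linear molecule, 4 cuts → 5 fragments:
  7289 − 0 = 7289 bp
  7715 − 7289 = 426 bp
  9997 − 7715 = 2282 bp
  11017 − 9997 = 1020 bp
  11373 − 11017 = 356 bp
Sorted largest to smallest: 7289, 2282, 1020, 426, 356 bp.

7289, 2282, 1020, 426, 356 bp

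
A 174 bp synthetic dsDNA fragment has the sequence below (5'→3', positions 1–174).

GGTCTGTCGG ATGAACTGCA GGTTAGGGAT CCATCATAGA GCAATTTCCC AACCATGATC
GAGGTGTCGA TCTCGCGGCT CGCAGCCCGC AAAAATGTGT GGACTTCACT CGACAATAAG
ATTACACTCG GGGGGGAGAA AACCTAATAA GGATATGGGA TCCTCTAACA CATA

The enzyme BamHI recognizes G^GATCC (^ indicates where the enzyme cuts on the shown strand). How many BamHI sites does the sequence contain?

GGATCC occurs starting at positions 27, 158.
BamHI cuts at 2 sites.

2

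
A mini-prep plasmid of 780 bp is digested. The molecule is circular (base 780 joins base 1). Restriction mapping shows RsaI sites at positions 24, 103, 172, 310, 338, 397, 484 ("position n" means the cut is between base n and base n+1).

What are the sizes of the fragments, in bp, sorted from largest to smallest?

320, 138, 87, 79, 69, 59, 28 bp

Circular molecule, 7 cuts → 7 fragments:
  103 − 24 = 79 bp
  172 − 103 = 69 bp
  310 − 172 = 138 bp
  338 − 310 = 28 bp
  397 − 338 = 59 bp
  484 − 397 = 87 bp
  wrap: 780 − 484 + 24 = 320 bp
Sorted largest to smallest: 320, 138, 87, 79, 69, 59, 28 bp.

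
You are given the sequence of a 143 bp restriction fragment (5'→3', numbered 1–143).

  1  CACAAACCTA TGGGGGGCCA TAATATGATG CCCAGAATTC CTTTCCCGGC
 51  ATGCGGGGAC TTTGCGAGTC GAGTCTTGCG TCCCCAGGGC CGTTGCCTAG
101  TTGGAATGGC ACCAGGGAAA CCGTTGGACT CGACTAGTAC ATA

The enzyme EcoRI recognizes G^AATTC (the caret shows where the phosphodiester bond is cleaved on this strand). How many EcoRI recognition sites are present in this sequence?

GAATTC occurs starting at position 35.
EcoRI cuts at 1 site.

1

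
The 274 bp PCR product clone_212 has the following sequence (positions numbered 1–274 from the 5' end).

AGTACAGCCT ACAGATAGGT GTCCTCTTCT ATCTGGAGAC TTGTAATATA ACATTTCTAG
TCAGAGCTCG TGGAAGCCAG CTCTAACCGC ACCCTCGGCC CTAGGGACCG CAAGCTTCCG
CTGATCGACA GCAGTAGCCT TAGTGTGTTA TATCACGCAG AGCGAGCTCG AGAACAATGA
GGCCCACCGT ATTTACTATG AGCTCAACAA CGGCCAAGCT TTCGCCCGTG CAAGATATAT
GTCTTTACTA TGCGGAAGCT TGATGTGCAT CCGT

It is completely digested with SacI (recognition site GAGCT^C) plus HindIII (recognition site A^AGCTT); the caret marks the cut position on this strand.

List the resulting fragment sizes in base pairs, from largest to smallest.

SacI sites (GAGCTC) start at positions 64, 164, 200.
SacI cuts after base 5 of each site (before the last base), so after positions 68, 168, 204.
HindIII sites (AAGCTT) start at positions 112, 216, 256.
HindIII cuts after the first base of each site, so after positions 112, 216, 256.
Combined cut positions: 68, 112, 168, 204, 216, 256.
Linear molecule, 6 cuts → 7 fragments:
  1–68 → 68 bp
  69–112 → 44 bp
  113–168 → 56 bp
  169–204 → 36 bp
  205–216 → 12 bp
  217–256 → 40 bp
  257–274 → 18 bp
Sorted largest to smallest: 68, 56, 44, 40, 36, 18, 12 bp.

68, 56, 44, 40, 36, 18, 12 bp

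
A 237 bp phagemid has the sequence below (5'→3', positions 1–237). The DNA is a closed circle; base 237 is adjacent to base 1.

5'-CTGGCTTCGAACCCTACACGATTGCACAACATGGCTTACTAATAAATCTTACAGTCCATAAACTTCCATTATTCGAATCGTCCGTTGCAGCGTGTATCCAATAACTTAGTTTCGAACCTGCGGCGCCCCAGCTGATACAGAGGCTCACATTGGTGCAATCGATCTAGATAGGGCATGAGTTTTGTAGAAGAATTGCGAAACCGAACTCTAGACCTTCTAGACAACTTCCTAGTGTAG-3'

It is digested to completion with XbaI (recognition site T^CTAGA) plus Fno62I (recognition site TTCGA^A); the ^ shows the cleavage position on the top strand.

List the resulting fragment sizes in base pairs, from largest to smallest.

66, 48, 44, 39, 31, 9 bp

XbaI sites (TCTAGA) start at positions 163, 207, 216.
XbaI cuts after the first base of each site, so after positions 163, 207, 216.
Fno62I sites (TTCGAA) start at positions 6, 72, 111.
Fno62I cuts after base 5 of each site (before the last base), so after positions 10, 76, 115.
Combined cut positions: 10, 76, 115, 163, 207, 216.
Circular molecule, 6 cuts → 6 fragments:
  11–76 → 66 bp
  77–115 → 39 bp
  116–163 → 48 bp
  164–207 → 44 bp
  208–216 → 9 bp
  217–237 then 1–10 → 21 + 10 = 31 bp
Sorted largest to smallest: 66, 48, 44, 39, 31, 9 bp.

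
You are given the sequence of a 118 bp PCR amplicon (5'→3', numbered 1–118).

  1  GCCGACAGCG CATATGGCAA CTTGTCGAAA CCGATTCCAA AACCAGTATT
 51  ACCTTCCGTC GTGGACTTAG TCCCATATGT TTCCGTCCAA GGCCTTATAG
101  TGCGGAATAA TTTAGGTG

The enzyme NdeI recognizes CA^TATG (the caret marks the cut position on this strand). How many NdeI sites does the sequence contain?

CATATG occurs starting at positions 11, 74.
NdeI cuts at 2 sites.

2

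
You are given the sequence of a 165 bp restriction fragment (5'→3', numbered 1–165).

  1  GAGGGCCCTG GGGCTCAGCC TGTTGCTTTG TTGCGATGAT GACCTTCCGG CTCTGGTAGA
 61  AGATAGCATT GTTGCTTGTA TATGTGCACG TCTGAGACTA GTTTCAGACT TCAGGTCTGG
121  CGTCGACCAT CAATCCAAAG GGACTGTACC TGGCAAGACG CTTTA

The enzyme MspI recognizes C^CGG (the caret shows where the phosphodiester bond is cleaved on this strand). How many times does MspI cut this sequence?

CCGG occurs starting at position 47.
MspI cuts at 1 site.

1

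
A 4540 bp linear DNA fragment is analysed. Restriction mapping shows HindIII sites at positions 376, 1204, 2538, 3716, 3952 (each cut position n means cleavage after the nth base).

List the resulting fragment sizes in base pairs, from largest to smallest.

1334, 1178, 828, 588, 376, 236 bp

Linear molecule, 5 cuts → 6 fragments:
  376 − 0 = 376 bp
  1204 − 376 = 828 bp
  2538 − 1204 = 1334 bp
  3716 − 2538 = 1178 bp
  3952 − 3716 = 236 bp
  4540 − 3952 = 588 bp
Sorted largest to smallest: 1334, 1178, 828, 588, 376, 236 bp.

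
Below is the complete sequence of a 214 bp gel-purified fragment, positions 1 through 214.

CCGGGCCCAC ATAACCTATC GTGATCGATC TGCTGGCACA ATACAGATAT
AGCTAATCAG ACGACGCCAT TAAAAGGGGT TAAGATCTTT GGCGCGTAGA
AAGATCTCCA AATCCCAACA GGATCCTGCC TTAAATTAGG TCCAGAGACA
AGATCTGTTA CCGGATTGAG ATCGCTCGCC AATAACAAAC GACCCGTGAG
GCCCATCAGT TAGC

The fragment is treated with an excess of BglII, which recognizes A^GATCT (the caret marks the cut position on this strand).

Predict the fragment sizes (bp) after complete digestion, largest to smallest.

83, 63, 49, 19 bp

BglII sites (AGATCT) start at positions 83, 102, 151.
BglII cuts after the first base of each site, so after positions 83, 102, 151.
Linear molecule, 3 cuts → 4 fragments:
  1–83 → 83 bp
  84–102 → 19 bp
  103–151 → 49 bp
  152–214 → 63 bp
Sorted largest to smallest: 83, 63, 49, 19 bp.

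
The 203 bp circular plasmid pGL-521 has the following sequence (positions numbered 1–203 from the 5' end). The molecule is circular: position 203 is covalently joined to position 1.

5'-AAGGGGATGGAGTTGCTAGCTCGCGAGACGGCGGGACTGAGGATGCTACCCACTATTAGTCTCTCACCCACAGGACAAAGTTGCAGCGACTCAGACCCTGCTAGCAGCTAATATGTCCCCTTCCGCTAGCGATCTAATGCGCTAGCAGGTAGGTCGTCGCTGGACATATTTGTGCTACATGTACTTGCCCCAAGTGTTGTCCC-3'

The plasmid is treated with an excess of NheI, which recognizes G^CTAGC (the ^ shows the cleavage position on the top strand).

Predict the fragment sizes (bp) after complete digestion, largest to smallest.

85, 77, 25, 16 bp

NheI sites (GCTAGC) start at positions 15, 100, 125, 141.
NheI cuts after the first base of each site, so after positions 15, 100, 125, 141.
Circular molecule, 4 cuts → 4 fragments:
  16–100 → 85 bp
  101–125 → 25 bp
  126–141 → 16 bp
  142–203 then 1–15 → 62 + 15 = 77 bp
Sorted largest to smallest: 85, 77, 25, 16 bp.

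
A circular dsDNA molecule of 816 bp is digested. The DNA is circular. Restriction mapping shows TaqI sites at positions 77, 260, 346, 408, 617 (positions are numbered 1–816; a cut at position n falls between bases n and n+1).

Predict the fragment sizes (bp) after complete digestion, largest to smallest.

Circular molecule, 5 cuts → 5 fragments:
  260 − 77 = 183 bp
  346 − 260 = 86 bp
  408 − 346 = 62 bp
  617 − 408 = 209 bp
  wrap: 816 − 617 + 77 = 276 bp
Sorted largest to smallest: 276, 209, 183, 86, 62 bp.

276, 209, 183, 86, 62 bp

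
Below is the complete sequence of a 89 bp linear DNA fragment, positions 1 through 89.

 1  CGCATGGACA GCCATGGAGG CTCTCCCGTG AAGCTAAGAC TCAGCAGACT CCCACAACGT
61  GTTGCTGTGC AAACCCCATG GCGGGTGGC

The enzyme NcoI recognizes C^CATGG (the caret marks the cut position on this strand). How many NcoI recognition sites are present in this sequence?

CCATGG occurs starting at positions 12, 76.
NcoI cuts at 2 sites.

2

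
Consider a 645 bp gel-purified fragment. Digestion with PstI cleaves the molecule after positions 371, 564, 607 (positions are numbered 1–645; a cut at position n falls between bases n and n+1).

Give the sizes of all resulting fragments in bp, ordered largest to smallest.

Linear molecule, 3 cuts → 4 fragments:
  371 − 0 = 371 bp
  564 − 371 = 193 bp
  607 − 564 = 43 bp
  645 − 607 = 38 bp
Sorted largest to smallest: 371, 193, 43, 38 bp.

371, 193, 43, 38 bp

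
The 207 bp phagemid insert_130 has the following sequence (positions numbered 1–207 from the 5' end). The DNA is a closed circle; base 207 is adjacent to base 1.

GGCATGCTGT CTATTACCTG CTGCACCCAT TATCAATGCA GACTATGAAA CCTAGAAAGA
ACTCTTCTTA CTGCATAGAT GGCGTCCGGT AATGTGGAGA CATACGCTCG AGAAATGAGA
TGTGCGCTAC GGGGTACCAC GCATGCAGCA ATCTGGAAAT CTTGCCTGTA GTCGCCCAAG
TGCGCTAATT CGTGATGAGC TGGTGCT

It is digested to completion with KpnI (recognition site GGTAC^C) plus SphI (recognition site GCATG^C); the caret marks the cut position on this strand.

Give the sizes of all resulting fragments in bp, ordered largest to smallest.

The KpnI site (GGTACC) starts at position 133.
KpnI cuts after base 5 of each site (before the last base), so after position 137.
SphI sites (GCATGC) start at positions 2, 141.
SphI cuts after base 5 of each site (before the last base), so after positions 6, 145.
Combined cut positions: 6, 137, 145.
Circular molecule, 3 cuts → 3 fragments:
  7–137 → 131 bp
  138–145 → 8 bp
  146–207 then 1–6 → 62 + 6 = 68 bp
Sorted largest to smallest: 131, 68, 8 bp.

131, 68, 8 bp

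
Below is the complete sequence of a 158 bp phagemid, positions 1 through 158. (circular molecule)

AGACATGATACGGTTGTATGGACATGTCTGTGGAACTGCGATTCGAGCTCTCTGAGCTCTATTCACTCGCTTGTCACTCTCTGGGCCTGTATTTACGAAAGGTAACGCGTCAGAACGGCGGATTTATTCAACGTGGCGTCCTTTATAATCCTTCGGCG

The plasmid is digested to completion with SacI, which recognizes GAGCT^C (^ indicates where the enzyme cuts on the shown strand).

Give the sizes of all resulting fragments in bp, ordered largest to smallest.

149, 9 bp

SacI sites (GAGCTC) start at positions 45, 54.
SacI cuts after base 5 of each site (before the last base), so after positions 49, 58.
Circular molecule, 2 cuts → 2 fragments:
  50–58 → 9 bp
  59–158 then 1–49 → 100 + 49 = 149 bp
Sorted largest to smallest: 149, 9 bp.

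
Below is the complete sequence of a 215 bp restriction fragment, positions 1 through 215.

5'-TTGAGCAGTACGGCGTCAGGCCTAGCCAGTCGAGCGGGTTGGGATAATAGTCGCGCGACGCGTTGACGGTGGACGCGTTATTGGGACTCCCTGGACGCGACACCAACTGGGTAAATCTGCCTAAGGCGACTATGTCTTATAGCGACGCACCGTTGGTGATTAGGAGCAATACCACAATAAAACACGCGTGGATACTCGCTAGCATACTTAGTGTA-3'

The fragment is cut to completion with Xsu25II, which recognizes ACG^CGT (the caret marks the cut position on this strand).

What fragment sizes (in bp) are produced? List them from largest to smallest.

111, 60, 29, 15 bp

Xsu25II sites (ACGCGT) start at positions 58, 73, 184.
Xsu25II cuts after base 3 of each site, so after positions 60, 75, 186.
Linear molecule, 3 cuts → 4 fragments:
  1–60 → 60 bp
  61–75 → 15 bp
  76–186 → 111 bp
  187–215 → 29 bp
Sorted largest to smallest: 111, 60, 29, 15 bp.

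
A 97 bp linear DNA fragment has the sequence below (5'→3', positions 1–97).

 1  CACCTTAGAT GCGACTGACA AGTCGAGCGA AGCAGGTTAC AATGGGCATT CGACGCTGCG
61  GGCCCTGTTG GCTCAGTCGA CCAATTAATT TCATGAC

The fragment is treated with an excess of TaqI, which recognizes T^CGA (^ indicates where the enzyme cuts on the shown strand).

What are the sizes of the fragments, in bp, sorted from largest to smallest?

TaqI sites (TCGA) start at positions 23, 50, 77.
TaqI cuts after the first base of each site, so after positions 23, 50, 77.
Linear molecule, 3 cuts → 4 fragments:
  1–23 → 23 bp
  24–50 → 27 bp
  51–77 → 27 bp
  78–97 → 20 bp
Sorted largest to smallest: 27, 27, 23, 20 bp.

27, 27, 23, 20 bp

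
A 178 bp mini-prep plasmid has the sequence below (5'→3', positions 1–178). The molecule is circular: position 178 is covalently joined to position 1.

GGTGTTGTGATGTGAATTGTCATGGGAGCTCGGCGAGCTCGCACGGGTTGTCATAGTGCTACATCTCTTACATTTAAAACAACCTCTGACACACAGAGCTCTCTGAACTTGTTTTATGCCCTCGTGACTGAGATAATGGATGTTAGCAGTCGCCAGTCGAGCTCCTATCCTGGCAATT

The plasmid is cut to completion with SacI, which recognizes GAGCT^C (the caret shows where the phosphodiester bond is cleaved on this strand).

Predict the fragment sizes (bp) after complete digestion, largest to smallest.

SacI sites (GAGCTC) start at positions 26, 35, 96, 159.
SacI cuts after base 5 of each site (before the last base), so after positions 30, 39, 100, 163.
Circular molecule, 4 cuts → 4 fragments:
  31–39 → 9 bp
  40–100 → 61 bp
  101–163 → 63 bp
  164–178 then 1–30 → 15 + 30 = 45 bp
Sorted largest to smallest: 63, 61, 45, 9 bp.

63, 61, 45, 9 bp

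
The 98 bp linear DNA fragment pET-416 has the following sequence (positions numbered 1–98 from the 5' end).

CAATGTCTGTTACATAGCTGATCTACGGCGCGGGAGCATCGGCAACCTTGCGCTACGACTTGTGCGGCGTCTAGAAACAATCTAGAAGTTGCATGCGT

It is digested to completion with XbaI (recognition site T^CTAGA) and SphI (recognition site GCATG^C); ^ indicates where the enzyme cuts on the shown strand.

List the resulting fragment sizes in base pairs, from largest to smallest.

XbaI sites (TCTAGA) start at positions 70, 81.
XbaI cuts after the first base of each site, so after positions 70, 81.
The SphI site (GCATGC) starts at position 91.
SphI cuts after base 5 of each site (before the last base), so after position 95.
Combined cut positions: 70, 81, 95.
Linear molecule, 3 cuts → 4 fragments:
  1–70 → 70 bp
  71–81 → 11 bp
  82–95 → 14 bp
  96–98 → 3 bp
Sorted largest to smallest: 70, 14, 11, 3 bp.

70, 14, 11, 3 bp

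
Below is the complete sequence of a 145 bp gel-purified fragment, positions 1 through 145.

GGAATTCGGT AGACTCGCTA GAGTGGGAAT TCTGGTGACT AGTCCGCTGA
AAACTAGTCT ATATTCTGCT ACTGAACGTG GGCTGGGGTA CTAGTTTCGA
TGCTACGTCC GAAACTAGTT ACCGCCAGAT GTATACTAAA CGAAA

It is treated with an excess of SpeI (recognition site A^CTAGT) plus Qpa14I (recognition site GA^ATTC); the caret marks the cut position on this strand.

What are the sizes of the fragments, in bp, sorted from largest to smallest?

37, 31, 25, 24, 15, 10, 3 bp

SpeI sites (ACTAGT) start at positions 38, 53, 90, 114.
SpeI cuts after the first base of each site, so after positions 38, 53, 90, 114.
Qpa14I sites (GAATTC) start at positions 2, 27.
Qpa14I cuts after base 2 of each site, so after positions 3, 28.
Combined cut positions: 3, 28, 38, 53, 90, 114.
Linear molecule, 6 cuts → 7 fragments:
  1–3 → 3 bp
  4–28 → 25 bp
  29–38 → 10 bp
  39–53 → 15 bp
  54–90 → 37 bp
  91–114 → 24 bp
  115–145 → 31 bp
Sorted largest to smallest: 37, 31, 25, 24, 15, 10, 3 bp.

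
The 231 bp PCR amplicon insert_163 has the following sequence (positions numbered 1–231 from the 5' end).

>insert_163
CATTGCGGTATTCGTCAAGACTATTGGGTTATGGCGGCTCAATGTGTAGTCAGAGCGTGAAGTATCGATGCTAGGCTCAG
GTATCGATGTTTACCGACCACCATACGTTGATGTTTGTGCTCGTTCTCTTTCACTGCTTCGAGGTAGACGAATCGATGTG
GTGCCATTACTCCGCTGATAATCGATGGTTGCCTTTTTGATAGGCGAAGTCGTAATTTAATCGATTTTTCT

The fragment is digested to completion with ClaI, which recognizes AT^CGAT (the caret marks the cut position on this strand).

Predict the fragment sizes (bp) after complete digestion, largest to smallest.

69, 65, 39, 29, 19, 10 bp

ClaI sites (ATCGAT) start at positions 64, 83, 152, 181, 220.
ClaI cuts after base 2 of each site, so after positions 65, 84, 153, 182, 221.
Linear molecule, 5 cuts → 6 fragments:
  1–65 → 65 bp
  66–84 → 19 bp
  85–153 → 69 bp
  154–182 → 29 bp
  183–221 → 39 bp
  222–231 → 10 bp
Sorted largest to smallest: 69, 65, 39, 29, 19, 10 bp.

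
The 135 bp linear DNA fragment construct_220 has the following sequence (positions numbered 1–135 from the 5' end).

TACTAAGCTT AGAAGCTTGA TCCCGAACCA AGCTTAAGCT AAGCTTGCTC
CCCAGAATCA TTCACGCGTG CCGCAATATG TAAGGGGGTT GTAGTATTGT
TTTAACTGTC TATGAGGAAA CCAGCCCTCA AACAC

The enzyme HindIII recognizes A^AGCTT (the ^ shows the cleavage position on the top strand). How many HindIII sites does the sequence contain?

4

AAGCTT occurs starting at positions 5, 13, 30, 41.
HindIII cuts at 4 sites.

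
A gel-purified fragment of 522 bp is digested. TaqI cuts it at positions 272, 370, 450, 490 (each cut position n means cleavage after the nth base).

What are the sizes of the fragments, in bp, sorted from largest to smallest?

Linear molecule, 4 cuts → 5 fragments:
  272 − 0 = 272 bp
  370 − 272 = 98 bp
  450 − 370 = 80 bp
  490 − 450 = 40 bp
  522 − 490 = 32 bp
Sorted largest to smallest: 272, 98, 80, 40, 32 bp.

272, 98, 80, 40, 32 bp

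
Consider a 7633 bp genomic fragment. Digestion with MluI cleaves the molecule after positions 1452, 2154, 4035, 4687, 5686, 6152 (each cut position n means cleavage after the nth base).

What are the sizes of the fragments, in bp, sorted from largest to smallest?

1881, 1481, 1452, 999, 702, 652, 466 bp

Linear molecule, 6 cuts → 7 fragments:
  1452 − 0 = 1452 bp
  2154 − 1452 = 702 bp
  4035 − 2154 = 1881 bp
  4687 − 4035 = 652 bp
  5686 − 4687 = 999 bp
  6152 − 5686 = 466 bp
  7633 − 6152 = 1481 bp
Sorted largest to smallest: 1881, 1481, 1452, 999, 702, 652, 466 bp.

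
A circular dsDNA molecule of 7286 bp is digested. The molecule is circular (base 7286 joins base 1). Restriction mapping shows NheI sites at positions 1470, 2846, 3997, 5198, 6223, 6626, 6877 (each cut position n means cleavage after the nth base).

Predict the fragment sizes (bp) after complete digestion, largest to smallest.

1879, 1376, 1201, 1151, 1025, 403, 251 bp

Circular molecule, 7 cuts → 7 fragments:
  2846 − 1470 = 1376 bp
  3997 − 2846 = 1151 bp
  5198 − 3997 = 1201 bp
  6223 − 5198 = 1025 bp
  6626 − 6223 = 403 bp
  6877 − 6626 = 251 bp
  wrap: 7286 − 6877 + 1470 = 1879 bp
Sorted largest to smallest: 1879, 1376, 1201, 1151, 1025, 403, 251 bp.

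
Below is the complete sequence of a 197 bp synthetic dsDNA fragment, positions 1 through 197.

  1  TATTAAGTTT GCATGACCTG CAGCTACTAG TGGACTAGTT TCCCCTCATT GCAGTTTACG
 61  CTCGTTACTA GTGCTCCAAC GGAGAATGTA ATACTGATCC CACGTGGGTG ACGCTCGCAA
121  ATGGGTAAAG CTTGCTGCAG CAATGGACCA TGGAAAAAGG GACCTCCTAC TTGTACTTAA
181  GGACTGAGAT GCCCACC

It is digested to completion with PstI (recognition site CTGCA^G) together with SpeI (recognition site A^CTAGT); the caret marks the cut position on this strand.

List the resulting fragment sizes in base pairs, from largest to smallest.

72, 58, 33, 22, 8, 4 bp

PstI sites (CTGCAG) start at positions 18, 135.
PstI cuts after base 5 of each site (before the last base), so after positions 22, 139.
SpeI sites (ACTAGT) start at positions 26, 34, 67.
SpeI cuts after the first base of each site, so after positions 26, 34, 67.
Combined cut positions: 22, 26, 34, 67, 139.
Linear molecule, 5 cuts → 6 fragments:
  1–22 → 22 bp
  23–26 → 4 bp
  27–34 → 8 bp
  35–67 → 33 bp
  68–139 → 72 bp
  140–197 → 58 bp
Sorted largest to smallest: 72, 58, 33, 22, 8, 4 bp.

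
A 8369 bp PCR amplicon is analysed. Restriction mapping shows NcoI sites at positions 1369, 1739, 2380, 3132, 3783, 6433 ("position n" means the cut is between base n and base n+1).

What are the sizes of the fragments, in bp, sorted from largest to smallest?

2650, 1936, 1369, 752, 651, 641, 370 bp

Linear molecule, 6 cuts → 7 fragments:
  1369 − 0 = 1369 bp
  1739 − 1369 = 370 bp
  2380 − 1739 = 641 bp
  3132 − 2380 = 752 bp
  3783 − 3132 = 651 bp
  6433 − 3783 = 2650 bp
  8369 − 6433 = 1936 bp
Sorted largest to smallest: 2650, 1936, 1369, 752, 651, 641, 370 bp.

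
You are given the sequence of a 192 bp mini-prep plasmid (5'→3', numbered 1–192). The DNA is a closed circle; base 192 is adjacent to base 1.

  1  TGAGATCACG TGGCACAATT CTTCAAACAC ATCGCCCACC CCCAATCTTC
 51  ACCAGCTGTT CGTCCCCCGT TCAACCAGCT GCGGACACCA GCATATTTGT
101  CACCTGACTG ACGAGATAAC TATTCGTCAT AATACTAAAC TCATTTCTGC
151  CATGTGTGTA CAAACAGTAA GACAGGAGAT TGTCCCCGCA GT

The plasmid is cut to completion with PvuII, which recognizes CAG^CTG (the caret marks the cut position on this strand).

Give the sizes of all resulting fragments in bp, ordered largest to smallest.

PvuII sites (CAGCTG) start at positions 53, 76.
PvuII cuts after base 3 of each site, so after positions 55, 78.
Circular molecule, 2 cuts → 2 fragments:
  56–78 → 23 bp
  79–192 then 1–55 → 114 + 55 = 169 bp
Sorted largest to smallest: 169, 23 bp.

169, 23 bp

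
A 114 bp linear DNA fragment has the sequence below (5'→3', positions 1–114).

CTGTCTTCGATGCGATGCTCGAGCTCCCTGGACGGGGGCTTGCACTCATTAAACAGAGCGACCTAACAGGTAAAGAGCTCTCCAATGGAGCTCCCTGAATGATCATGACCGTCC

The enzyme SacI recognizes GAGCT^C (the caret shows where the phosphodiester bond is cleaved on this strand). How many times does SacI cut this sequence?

GAGCTC occurs starting at positions 21, 75, 88.
SacI cuts at 3 sites.

3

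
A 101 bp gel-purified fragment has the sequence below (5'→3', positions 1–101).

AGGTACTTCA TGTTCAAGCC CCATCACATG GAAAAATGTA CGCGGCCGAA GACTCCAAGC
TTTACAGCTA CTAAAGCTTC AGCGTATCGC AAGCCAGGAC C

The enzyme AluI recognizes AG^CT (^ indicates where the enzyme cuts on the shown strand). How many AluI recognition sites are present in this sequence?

3

AGCT occurs starting at positions 58, 66, 75.
AluI cuts at 3 sites.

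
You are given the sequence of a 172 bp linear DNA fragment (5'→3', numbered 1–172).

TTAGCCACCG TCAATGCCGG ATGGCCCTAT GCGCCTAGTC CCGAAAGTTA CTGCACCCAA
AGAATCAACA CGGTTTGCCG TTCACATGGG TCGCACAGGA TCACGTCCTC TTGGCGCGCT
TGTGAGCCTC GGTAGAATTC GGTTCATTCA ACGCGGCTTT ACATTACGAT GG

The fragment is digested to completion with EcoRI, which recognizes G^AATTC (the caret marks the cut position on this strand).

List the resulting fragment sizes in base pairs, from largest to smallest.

135, 37 bp

The EcoRI site (GAATTC) starts at position 135.
EcoRI cuts after the first base of each site, so after position 135.
Linear molecule, 1 cut → 2 fragments:
  1–135 → 135 bp
  136–172 → 37 bp
Sorted largest to smallest: 135, 37 bp.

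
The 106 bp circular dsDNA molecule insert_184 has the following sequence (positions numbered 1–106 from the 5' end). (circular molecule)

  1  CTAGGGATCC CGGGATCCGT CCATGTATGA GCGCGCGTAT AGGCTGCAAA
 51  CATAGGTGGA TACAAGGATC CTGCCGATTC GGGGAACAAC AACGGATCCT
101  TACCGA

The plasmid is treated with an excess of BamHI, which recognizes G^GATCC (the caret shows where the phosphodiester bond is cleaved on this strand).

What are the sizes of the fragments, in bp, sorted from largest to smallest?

53, 28, 17, 8 bp

BamHI sites (GGATCC) start at positions 5, 13, 66, 94.
BamHI cuts after the first base of each site, so after positions 5, 13, 66, 94.
Circular molecule, 4 cuts → 4 fragments:
  6–13 → 8 bp
  14–66 → 53 bp
  67–94 → 28 bp
  95–106 then 1–5 → 12 + 5 = 17 bp
Sorted largest to smallest: 53, 28, 17, 8 bp.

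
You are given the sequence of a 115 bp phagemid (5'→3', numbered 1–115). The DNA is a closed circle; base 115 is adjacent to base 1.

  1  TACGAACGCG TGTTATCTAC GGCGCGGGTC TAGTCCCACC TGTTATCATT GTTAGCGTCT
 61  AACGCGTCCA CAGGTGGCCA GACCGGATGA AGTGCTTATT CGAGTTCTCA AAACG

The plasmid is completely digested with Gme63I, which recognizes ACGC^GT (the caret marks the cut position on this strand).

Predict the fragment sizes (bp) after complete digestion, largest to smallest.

59, 56 bp

Gme63I sites (ACGCGT) start at positions 6, 62.
Gme63I cuts after base 4 of each site, so after positions 9, 65.
Circular molecule, 2 cuts → 2 fragments:
  10–65 → 56 bp
  66–115 then 1–9 → 50 + 9 = 59 bp
Sorted largest to smallest: 59, 56 bp.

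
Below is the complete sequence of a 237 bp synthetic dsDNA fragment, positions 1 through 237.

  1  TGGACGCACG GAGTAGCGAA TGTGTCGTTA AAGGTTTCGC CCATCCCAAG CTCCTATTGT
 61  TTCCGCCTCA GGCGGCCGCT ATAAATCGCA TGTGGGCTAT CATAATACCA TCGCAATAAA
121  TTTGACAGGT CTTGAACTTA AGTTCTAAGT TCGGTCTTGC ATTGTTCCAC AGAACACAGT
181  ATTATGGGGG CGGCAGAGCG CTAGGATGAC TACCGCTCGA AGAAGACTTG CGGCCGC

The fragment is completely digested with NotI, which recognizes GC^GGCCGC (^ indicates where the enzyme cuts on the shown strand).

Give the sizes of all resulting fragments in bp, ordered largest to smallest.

NotI sites (GCGGCCGC) start at positions 72, 230.
NotI cuts after base 2 of each site, so after positions 73, 231.
Linear molecule, 2 cuts → 3 fragments:
  1–73 → 73 bp
  74–231 → 158 bp
  232–237 → 6 bp
Sorted largest to smallest: 158, 73, 6 bp.

158, 73, 6 bp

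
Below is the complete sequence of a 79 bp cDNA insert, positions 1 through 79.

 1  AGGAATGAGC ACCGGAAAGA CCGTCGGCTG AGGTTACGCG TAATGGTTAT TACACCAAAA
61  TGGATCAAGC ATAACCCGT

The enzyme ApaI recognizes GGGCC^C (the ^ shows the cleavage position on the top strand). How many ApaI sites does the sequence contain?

No occurrence of GGGCCC is present in the sequence.
ApaI does not cut: 0 sites.

0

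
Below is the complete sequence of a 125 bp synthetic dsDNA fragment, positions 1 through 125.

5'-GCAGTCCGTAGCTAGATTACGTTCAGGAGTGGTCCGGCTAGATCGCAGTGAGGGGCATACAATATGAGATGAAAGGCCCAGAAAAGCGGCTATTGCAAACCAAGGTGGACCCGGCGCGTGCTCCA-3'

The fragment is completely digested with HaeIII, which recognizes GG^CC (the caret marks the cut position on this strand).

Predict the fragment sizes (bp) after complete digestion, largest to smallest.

The HaeIII site (GGCC) starts at position 75.
HaeIII cuts after base 2 of each site, so after position 76.
Linear molecule, 1 cut → 2 fragments:
  1–76 → 76 bp
  77–125 → 49 bp
Sorted largest to smallest: 76, 49 bp.

76, 49 bp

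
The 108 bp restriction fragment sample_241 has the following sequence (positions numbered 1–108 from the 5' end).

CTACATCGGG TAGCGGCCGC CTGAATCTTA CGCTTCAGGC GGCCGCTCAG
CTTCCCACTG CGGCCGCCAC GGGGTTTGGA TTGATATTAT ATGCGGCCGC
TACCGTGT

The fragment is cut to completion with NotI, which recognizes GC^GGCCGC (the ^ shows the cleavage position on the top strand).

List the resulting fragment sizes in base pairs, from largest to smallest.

33, 26, 21, 14, 14 bp

NotI sites (GCGGCCGC) start at positions 13, 39, 60, 93.
NotI cuts after base 2 of each site, so after positions 14, 40, 61, 94.
Linear molecule, 4 cuts → 5 fragments:
  1–14 → 14 bp
  15–40 → 26 bp
  41–61 → 21 bp
  62–94 → 33 bp
  95–108 → 14 bp
Sorted largest to smallest: 33, 26, 21, 14, 14 bp.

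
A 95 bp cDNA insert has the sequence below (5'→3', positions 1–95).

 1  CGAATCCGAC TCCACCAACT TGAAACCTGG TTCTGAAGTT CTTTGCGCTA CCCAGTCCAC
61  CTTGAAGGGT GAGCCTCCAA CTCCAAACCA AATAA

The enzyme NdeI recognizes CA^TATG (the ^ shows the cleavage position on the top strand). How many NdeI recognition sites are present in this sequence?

0

No occurrence of CATATG is present in the sequence.
NdeI does not cut: 0 sites.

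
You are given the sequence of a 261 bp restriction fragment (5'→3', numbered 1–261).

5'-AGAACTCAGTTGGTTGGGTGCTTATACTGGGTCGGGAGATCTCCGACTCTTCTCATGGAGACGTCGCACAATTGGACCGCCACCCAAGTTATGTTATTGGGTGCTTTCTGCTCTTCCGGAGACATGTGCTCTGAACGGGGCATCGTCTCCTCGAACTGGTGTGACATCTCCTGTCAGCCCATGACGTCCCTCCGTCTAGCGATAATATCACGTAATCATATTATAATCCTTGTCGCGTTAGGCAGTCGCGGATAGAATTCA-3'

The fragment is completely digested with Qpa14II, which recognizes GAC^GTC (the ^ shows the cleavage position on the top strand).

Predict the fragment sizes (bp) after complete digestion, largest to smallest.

123, 76, 62 bp

Qpa14II sites (GACGTC) start at positions 60, 183.
Qpa14II cuts after base 3 of each site, so after positions 62, 185.
Linear molecule, 2 cuts → 3 fragments:
  1–62 → 62 bp
  63–185 → 123 bp
  186–261 → 76 bp
Sorted largest to smallest: 123, 76, 62 bp.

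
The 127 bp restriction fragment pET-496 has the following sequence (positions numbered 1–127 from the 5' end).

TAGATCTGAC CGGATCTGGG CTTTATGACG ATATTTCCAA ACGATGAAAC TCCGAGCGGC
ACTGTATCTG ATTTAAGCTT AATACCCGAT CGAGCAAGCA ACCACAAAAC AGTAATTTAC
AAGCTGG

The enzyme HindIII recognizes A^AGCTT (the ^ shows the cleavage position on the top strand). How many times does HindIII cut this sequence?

AAGCTT occurs starting at position 75.
HindIII cuts at 1 site.

1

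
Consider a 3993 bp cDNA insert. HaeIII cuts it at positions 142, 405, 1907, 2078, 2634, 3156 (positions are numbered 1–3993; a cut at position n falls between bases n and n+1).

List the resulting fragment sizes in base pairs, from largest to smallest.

Linear molecule, 6 cuts → 7 fragments:
  142 − 0 = 142 bp
  405 − 142 = 263 bp
  1907 − 405 = 1502 bp
  2078 − 1907 = 171 bp
  2634 − 2078 = 556 bp
  3156 − 2634 = 522 bp
  3993 − 3156 = 837 bp
Sorted largest to smallest: 1502, 837, 556, 522, 263, 171, 142 bp.

1502, 837, 556, 522, 263, 171, 142 bp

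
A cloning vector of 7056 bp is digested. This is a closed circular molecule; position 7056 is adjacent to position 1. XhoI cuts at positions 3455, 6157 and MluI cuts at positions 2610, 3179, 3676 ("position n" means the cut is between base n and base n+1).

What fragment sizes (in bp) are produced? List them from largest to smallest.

Combined cut positions (sorted): 2610, 3179, 3455, 3676, 6157.
Circular molecule, 5 cuts → 5 fragments:
  3179 − 2610 = 569 bp
  3455 − 3179 = 276 bp
  3676 − 3455 = 221 bp
  6157 − 3676 = 2481 bp
  wrap: 7056 − 6157 + 2610 = 3509 bp
Sorted largest to smallest: 3509, 2481, 569, 276, 221 bp.

3509, 2481, 569, 276, 221 bp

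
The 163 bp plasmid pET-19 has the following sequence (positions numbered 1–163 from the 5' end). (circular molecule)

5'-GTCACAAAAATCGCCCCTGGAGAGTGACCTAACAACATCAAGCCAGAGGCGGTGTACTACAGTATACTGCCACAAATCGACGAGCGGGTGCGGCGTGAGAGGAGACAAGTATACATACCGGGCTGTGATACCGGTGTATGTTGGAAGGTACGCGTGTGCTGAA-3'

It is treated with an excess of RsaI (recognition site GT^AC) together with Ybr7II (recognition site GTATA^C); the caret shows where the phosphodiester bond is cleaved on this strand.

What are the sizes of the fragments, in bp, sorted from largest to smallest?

RsaI sites (GTAC) start at positions 54, 148.
RsaI cuts after base 2 of each site, so after positions 55, 149.
Ybr7II sites (GTATAC) start at positions 62, 109.
Ybr7II cuts after base 5 of each site (before the last base), so after positions 66, 113.
Combined cut positions: 55, 66, 113, 149.
Circular molecule, 4 cuts → 4 fragments:
  56–66 → 11 bp
  67–113 → 47 bp
  114–149 → 36 bp
  150–163 then 1–55 → 14 + 55 = 69 bp
Sorted largest to smallest: 69, 47, 36, 11 bp.

69, 47, 36, 11 bp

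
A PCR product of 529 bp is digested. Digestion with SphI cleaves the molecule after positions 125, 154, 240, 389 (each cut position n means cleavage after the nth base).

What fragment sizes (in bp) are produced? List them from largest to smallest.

149, 140, 125, 86, 29 bp

Linear molecule, 4 cuts → 5 fragments:
  125 − 0 = 125 bp
  154 − 125 = 29 bp
  240 − 154 = 86 bp
  389 − 240 = 149 bp
  529 − 389 = 140 bp
Sorted largest to smallest: 149, 140, 125, 86, 29 bp.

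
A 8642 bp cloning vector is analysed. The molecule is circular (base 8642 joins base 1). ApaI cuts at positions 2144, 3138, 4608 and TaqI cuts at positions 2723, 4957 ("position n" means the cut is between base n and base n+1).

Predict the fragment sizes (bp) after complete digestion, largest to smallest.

Combined cut positions (sorted): 2144, 2723, 3138, 4608, 4957.
Circular molecule, 5 cuts → 5 fragments:
  2723 − 2144 = 579 bp
  3138 − 2723 = 415 bp
  4608 − 3138 = 1470 bp
  4957 − 4608 = 349 bp
  wrap: 8642 − 4957 + 2144 = 5829 bp
Sorted largest to smallest: 5829, 1470, 579, 415, 349 bp.

5829, 1470, 579, 415, 349 bp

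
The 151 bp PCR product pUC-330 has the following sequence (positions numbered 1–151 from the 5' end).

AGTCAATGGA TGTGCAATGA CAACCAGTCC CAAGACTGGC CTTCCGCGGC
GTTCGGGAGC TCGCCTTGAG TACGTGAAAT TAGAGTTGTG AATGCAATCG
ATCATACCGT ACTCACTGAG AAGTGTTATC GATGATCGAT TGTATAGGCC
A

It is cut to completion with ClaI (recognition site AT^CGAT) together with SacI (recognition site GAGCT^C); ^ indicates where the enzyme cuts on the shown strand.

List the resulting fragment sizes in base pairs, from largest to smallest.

ClaI sites (ATCGAT) start at positions 97, 128, 135.
ClaI cuts after base 2 of each site, so after positions 98, 129, 136.
The SacI site (GAGCTC) starts at position 57.
SacI cuts after base 5 of each site (before the last base), so after position 61.
Combined cut positions: 61, 98, 129, 136.
Linear molecule, 4 cuts → 5 fragments:
  1–61 → 61 bp
  62–98 → 37 bp
  99–129 → 31 bp
  130–136 → 7 bp
  137–151 → 15 bp
Sorted largest to smallest: 61, 37, 31, 15, 7 bp.

61, 37, 31, 15, 7 bp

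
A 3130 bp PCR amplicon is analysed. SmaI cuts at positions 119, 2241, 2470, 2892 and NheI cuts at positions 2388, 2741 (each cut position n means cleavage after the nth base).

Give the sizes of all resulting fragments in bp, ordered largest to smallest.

Combined cut positions (sorted): 119, 2241, 2388, 2470, 2741, 2892.
Linear molecule, 6 cuts → 7 fragments:
  119 − 0 = 119 bp
  2241 − 119 = 2122 bp
  2388 − 2241 = 147 bp
  2470 − 2388 = 82 bp
  2741 − 2470 = 271 bp
  2892 − 2741 = 151 bp
  3130 − 2892 = 238 bp
Sorted largest to smallest: 2122, 271, 238, 151, 147, 119, 82 bp.

2122, 271, 238, 151, 147, 119, 82 bp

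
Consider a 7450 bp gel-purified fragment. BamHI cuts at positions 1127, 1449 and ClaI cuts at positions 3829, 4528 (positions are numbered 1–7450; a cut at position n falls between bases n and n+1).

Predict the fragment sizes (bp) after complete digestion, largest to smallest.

2922, 2380, 1127, 699, 322 bp

Combined cut positions (sorted): 1127, 1449, 3829, 4528.
Linear molecule, 4 cuts → 5 fragments:
  1127 − 0 = 1127 bp
  1449 − 1127 = 322 bp
  3829 − 1449 = 2380 bp
  4528 − 3829 = 699 bp
  7450 − 4528 = 2922 bp
Sorted largest to smallest: 2922, 2380, 1127, 699, 322 bp.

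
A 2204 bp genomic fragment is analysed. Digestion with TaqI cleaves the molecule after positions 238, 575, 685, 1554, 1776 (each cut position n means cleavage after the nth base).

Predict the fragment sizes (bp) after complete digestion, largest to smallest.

869, 428, 337, 238, 222, 110 bp

Linear molecule, 5 cuts → 6 fragments:
  238 − 0 = 238 bp
  575 − 238 = 337 bp
  685 − 575 = 110 bp
  1554 − 685 = 869 bp
  1776 − 1554 = 222 bp
  2204 − 1776 = 428 bp
Sorted largest to smallest: 869, 428, 337, 238, 222, 110 bp.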